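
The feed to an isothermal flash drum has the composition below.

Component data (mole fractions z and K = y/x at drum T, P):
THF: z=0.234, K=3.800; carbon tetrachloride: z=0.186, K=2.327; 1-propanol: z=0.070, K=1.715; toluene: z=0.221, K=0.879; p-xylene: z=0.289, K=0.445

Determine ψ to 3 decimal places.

Material balance + equilibrium reduce to Σ zᵢ(Kᵢ−1)/(1+ψ(Kᵢ−1)) = 0.
g(0) = ΣzᵢKᵢ − 1 = 0.765 and g(1) = 1 − Σzᵢ/Kᵢ = -0.083, so a root lies in (0, 1).
Newton–Raphson from ψ = 0.5:
  ψ = 0.500: g = 0.2078, g' = -0.630 → ψ = 0.830
  ψ = 0.830: g = 0.0191, g' = -0.564 → ψ = 0.863
Converged at ψ = 0.863.

ψ = 0.863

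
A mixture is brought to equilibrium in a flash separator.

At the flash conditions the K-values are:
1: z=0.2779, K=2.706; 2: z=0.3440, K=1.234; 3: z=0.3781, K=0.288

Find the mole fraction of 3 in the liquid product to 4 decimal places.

x_3 = 0.5128

Newton–Raphson from β = 0.52:
  β = 0.5200: g = -0.10448, g' = -0.7254 → β = 0.3760
  β = 0.3760: g = -0.00478, g' = -0.6735 → β = 0.3689
Converged at β = 0.3689.
Compositions from xᵢ = zᵢ/(1+β(Kᵢ−1)), yᵢ = Kᵢxᵢ:
  1: x = 0.1706, y = 0.4616
  2: x = 0.3167, y = 0.3908
  3: x = 0.5128, y = 0.1477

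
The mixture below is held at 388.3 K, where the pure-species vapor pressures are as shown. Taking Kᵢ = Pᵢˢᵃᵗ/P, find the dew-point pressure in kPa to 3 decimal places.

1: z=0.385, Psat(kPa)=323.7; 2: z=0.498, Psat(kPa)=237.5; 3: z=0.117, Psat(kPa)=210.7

At the dew point ψ → 1, so Σzᵢ/Kᵢ = 1 with Kᵢ = Pᵢˢᵃᵗ/P ⇒ 1/P = Σzᵢ/Pᵢˢᵃᵗ.
1/P = 0.385/323.7 + 0.498/237.5 + 0.117/210.7 = 0.003842 ⇒ P = 260.315 kPa

Pdew = 260.315 kPa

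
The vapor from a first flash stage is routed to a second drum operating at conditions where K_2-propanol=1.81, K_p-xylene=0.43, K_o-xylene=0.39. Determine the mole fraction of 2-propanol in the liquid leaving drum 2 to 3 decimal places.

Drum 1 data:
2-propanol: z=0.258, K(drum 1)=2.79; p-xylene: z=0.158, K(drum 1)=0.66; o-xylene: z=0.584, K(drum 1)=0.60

Drum 1:
Material balance + equilibrium reduce to Σ zᵢ(Kᵢ−1)/(1+ψ₁(Kᵢ−1)) = 0.
Feasibility: ΣzᵢKᵢ = 1.175, Σzᵢ/Kᵢ = 1.305 — both > 1, two phases present.
Newton–Raphson from ψ₁ = 0.5:
  ψ₁ = 0.500: g = -0.1130, g' = -0.403 → ψ₁ = 0.219
  ψ₁ = 0.219: g = 0.0175, g' = -0.560 → ψ₁ = 0.251
Converged at ψ₁ = 0.251.
Drum-1 compositions:
  2-propanol: x = 0.178, y = 0.496
  p-xylene: x = 0.173, y = 0.114
  o-xylene: x = 0.649, y = 0.390
Drum-2 feed = drum-1 vapor: z₂ = (0.4964, 0.1140, 0.3896).
Drum 2:
Material balance + equilibrium reduce to Σ zᵢ(Kᵢ−1)/(1+ψ₂(Kᵢ−1)) = 0.
Check two-phase: ΣzᵢKᵢ = 1.099 > 1 and Σzᵢ/Kᵢ = 1.538 > 1, so g(0) = 0.099 > 0 and g(1) = -0.538 < 0.
Newton–Raphson from ψ₂ = 0.37:
  ψ₂ = 0.370: g = -0.0799, g' = -0.494 → ψ₂ = 0.208
  ψ₂ = 0.208: g = -0.0019, g' = -0.476 → ψ₂ = 0.204
Converged at ψ₂ = 0.204.
  2-propanol: x = 0.426, y = 0.771
  p-xylene: x = 0.129, y = 0.055
  o-xylene: x = 0.445, y = 0.174

x_2-propanol (drum 2) = 0.426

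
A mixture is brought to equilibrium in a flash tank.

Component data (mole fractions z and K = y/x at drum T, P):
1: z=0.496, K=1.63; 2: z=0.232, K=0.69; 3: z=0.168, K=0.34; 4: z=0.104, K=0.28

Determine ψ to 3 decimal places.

Newton iteration, ψ⁰ = 0.32:
  ψ = 0.320: g = -0.0577, g' = -0.372 → ψ = 0.165
  ψ = 0.165: g = -0.0022, g' = -0.348 → ψ = 0.159
Converged at ψ = 0.159.

ψ = 0.159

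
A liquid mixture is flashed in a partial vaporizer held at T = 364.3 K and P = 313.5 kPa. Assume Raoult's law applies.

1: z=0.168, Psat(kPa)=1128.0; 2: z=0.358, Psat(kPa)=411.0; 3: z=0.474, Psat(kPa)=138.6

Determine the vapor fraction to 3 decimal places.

ψ = 0.351

Raoult's law: Kᵢ = Pᵢˢᵃᵗ/P = Pᵢˢᵃᵗ/313.5.
  K_1 = 1128.0/313.5 = 3.59809, K_2 = 411.0/313.5 = 1.31100, K_3 = 138.6/313.5 = 0.44211
Material balance + equilibrium reduce to Σ zᵢ(Kᵢ−1)/(1+ψ(Kᵢ−1)) = 0.
Feasibility: ΣzᵢKᵢ = 1.283, Σzᵢ/Kᵢ = 1.392 — both > 1, two phases present.
Newton–Raphson from ψ = 0.5:
  ψ = 0.500: g = -0.0805, g' = -0.524 → ψ = 0.346
  ψ = 0.346: g = 0.0025, g' = -0.569 → ψ = 0.351
Converged at ψ = 0.351.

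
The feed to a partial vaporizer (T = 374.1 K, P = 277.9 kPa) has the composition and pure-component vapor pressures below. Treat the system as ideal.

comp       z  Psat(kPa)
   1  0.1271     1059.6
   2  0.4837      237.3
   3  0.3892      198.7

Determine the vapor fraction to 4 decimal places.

Raoult's law: Kᵢ = Pᵢˢᵃᵗ/P = Pᵢˢᵃᵗ/277.9.
  K_1 = 1059.6/277.9 = 3.812882, K_2 = 237.3/277.9 = 0.853904, K_3 = 198.7/277.9 = 0.715005
Material balance + equilibrium reduce to Σ zᵢ(Kᵢ−1)/(1+ψ(Kᵢ−1)) = 0.
Check two-phase: ΣzᵢKᵢ = 1.1759 > 1 and Σzᵢ/Kᵢ = 1.1441 > 1, so g(0) = 0.1759 > 0 and g(1) = -0.1441 < 0.
Newton iteration, ψ⁰ = 0.41:
  ψ = 0.4100: g = -0.03473, g' = -0.2691 → ψ = 0.2809
  ψ = 0.2809: g = 0.00544, g' = -0.3624 → ψ = 0.2959
  ψ = 0.2959: g = 0.00011, g' = -0.3485 → ψ = 0.2962
Converged at ψ = 0.2962.

ψ = 0.2962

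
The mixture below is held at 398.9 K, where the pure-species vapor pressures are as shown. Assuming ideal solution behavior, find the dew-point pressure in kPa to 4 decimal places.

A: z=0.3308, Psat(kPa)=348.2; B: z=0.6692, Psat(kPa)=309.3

At the dew point ψ → 1, so Σzᵢ/Kᵢ = 1 with Kᵢ = Pᵢˢᵃᵗ/P ⇒ 1/P = Σzᵢ/Pᵢˢᵃᵗ.
1/P = 0.3308/348.2 + 0.6692/309.3 = 0.0031136 ⇒ P = 321.1692 kPa

Pdew = 321.1692 kPa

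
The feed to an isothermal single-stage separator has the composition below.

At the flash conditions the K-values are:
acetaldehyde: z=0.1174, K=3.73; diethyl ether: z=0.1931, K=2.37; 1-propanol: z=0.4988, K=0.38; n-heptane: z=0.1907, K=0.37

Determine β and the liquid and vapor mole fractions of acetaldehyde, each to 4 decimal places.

β = 0.1242, x_acetaldehyde = 0.0877, y_acetaldehyde = 0.3270

Iterate (Newton) starting at β = 0.5:
  β = 0.5000: g = -0.33107, g' = -0.8481 → β = 0.1096
  β = 0.1096: g = 0.01579, g' = -1.1003 → β = 0.1240
  β = 0.1240: g = 0.00024, g' = -1.0672 → β = 0.1242
Converged at β = 0.1242.
Compositions from xᵢ = zᵢ/(1+β(Kᵢ−1)), yᵢ = Kᵢxᵢ:
  acetaldehyde: x = 0.0877, y = 0.3270
  diethyl ether: x = 0.1650, y = 0.3911
  1-propanol: x = 0.5404, y = 0.2054
  n-heptane: x = 0.2069, y = 0.0766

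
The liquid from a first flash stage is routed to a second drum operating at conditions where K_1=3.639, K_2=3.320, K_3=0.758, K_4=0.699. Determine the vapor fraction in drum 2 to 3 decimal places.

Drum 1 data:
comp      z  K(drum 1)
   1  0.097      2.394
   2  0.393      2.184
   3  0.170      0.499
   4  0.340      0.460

Drum 1:
Let ψ₁ = V/F and solve Σ zᵢ(Kᵢ−1)/(1+ψ₁(Kᵢ−1)) = 0.
Check two-phase: ΣzᵢKᵢ = 1.332 > 1 and Σzᵢ/Kᵢ = 1.300 > 1, so g(0) = 0.332 > 0 and g(1) = -0.300 < 0.
Iterate (Newton) starting at ψ₁ = 0.52:
  ψ₁ = 0.520: g = -0.0041, g' = -0.544 → ψ₁ = 0.513
Converged at ψ₁ = 0.513.
Drum-1 compositions:
  1: x = 0.057, y = 0.135
  2: x = 0.245, y = 0.534
  3: x = 0.229, y = 0.114
  4: x = 0.470, y = 0.216
Drum-2 feed = drum-1 liquid: z₂ = (0.0566, 0.2446, 0.2287, 0.4701).
Drum 2:
Material balance + equilibrium reduce to Σ zᵢ(Kᵢ−1)/(1+ψ₂(Kᵢ−1)) = 0.
g(0) = ΣzᵢKᵢ − 1 = 0.520 and g(1) = 1 − Σzᵢ/Kᵢ = -0.064, so a root lies in (0, 1).
Newton iteration, ψ₂⁰ = 0.5:
  ψ₂ = 0.500: g = 0.0975, g' = -0.432 → ψ₂ = 0.726
  ψ₂ = 0.726: g = 0.0144, g' = -0.319 → ψ₂ = 0.771
  ψ₂ = 0.771: g = 0.0003, g' = -0.304 → ψ₂ = 0.772
Converged at ψ₂ = 0.772.
  1: x = 0.019, y = 0.068
  2: x = 0.088, y = 0.291
  3: x = 0.281, y = 0.213
  4: x = 0.612, y = 0.428

V/F (drum 2) = 0.772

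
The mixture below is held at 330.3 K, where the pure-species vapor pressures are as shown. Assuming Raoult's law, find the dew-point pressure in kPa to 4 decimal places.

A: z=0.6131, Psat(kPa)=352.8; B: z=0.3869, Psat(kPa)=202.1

Pdew = 273.8068 kPa

At the dew point ψ → 1, so Σzᵢ/Kᵢ = 1 with Kᵢ = Pᵢˢᵃᵗ/P ⇒ 1/P = Σzᵢ/Pᵢˢᵃᵗ.
1/P = 0.6131/352.8 + 0.3869/202.1 = 0.0036522 ⇒ P = 273.8068 kPa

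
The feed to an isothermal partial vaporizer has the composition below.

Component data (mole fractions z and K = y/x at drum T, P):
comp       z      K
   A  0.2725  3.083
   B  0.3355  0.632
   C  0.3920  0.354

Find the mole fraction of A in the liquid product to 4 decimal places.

Let ψ = V/F and solve Σ zᵢ(Kᵢ−1)/(1+ψ(Kᵢ−1)) = 0.
Feasibility: ΣzᵢKᵢ = 1.1909, Σzᵢ/Kᵢ = 1.7266 — both > 1, two phases present.
Newton iteration, ψ⁰ = 0.5:
  ψ = 0.5000: g = -0.24731, g' = -0.7088 → ψ = 0.1511
  ψ = 0.1511: g = 0.02037, g' = -0.9358 → ψ = 0.1729
  ψ = 0.1729: g = 0.00042, g' = -0.8983 → ψ = 0.1733
Converged at ψ = 0.1733.
Compositions from xᵢ = zᵢ/(1+ψ(Kᵢ−1)), yᵢ = Kᵢxᵢ:
  A: x = 0.2002, y = 0.6173
  B: x = 0.3584, y = 0.2265
  C: x = 0.4414, y = 0.1563

x_A = 0.2002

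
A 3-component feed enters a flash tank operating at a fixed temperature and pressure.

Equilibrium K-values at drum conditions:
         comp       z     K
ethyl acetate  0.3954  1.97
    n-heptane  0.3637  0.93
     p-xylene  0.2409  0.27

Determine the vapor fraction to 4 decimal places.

Rachford–Rice: g(ψ) = Σ zᵢ(Kᵢ−1)/(1+ψ(Kᵢ−1)) = 0.
Feasibility: ΣzᵢKᵢ = 1.1822, Σzᵢ/Kᵢ = 1.4840 — both > 1, two phases present.
Iterate (Newton) starting at ψ = 0.6:
  ψ = 0.6000: g = -0.09705, g' = -0.5570 → ψ = 0.4258
  ψ = 0.4258: g = -0.00997, g' = -0.4585 → ψ = 0.4040
  ψ = 0.4040: g = -0.00007, g' = -0.4522 → ψ = 0.4039
Converged at ψ = 0.4039.

ψ = 0.4039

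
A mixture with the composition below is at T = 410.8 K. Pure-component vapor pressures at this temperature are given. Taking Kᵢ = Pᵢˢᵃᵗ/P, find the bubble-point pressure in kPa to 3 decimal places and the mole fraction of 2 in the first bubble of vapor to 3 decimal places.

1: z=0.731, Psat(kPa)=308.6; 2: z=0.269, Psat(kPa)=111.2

Pbub = 255.499 kPa, y_2 = 0.117

At the bubble point ψ → 0, so ΣzᵢKᵢ = 1 with Kᵢ = Pᵢˢᵃᵗ/P ⇒ P = ΣzᵢPᵢˢᵃᵗ.
P = 0.731·308.6 + 0.269·111.2 = 255.499 kPa
yᵢ = zᵢPᵢˢᵃᵗ/P ⇒ y_2 = 0.269·111.2/255.499 = 0.117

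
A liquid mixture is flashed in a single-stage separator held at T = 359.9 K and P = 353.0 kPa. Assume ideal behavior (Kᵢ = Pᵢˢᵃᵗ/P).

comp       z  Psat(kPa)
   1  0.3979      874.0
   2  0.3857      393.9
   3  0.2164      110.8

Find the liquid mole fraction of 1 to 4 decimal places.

Raoult's law: Kᵢ = Pᵢˢᵃᵗ/P = Pᵢˢᵃᵗ/353.0.
  K_1 = 874.0/353.0 = 2.475921, K_2 = 393.9/353.0 = 1.115864, K_3 = 110.8/353.0 = 0.313881
Rachford–Rice: g(V/F) = Σ zᵢ(Kᵢ−1)/(1+V/F(Kᵢ−1)) = 0.
Check two-phase: ΣzᵢKᵢ = 1.4835 > 1 and Σzᵢ/Kᵢ = 1.1958 > 1, so g(0) = 0.4835 > 0 and g(1) = -0.1958 < 0.
Newton iteration, V/F⁰ = 0.69:
  V/F = 0.6900: g = 0.05038, g' = -0.5846 → V/F = 0.7762
  V/F = 0.7762: g = -0.00291, g' = -0.6589 → V/F = 0.7717
Converged at V/F = 0.7717.
Compositions from xᵢ = zᵢ/(1+V/F(Kᵢ−1)), yᵢ = Kᵢxᵢ:
  1: x = 0.1860, y = 0.4606
  2: x = 0.3540, y = 0.3951
  3: x = 0.4599, y = 0.1444

x_1 = 0.1860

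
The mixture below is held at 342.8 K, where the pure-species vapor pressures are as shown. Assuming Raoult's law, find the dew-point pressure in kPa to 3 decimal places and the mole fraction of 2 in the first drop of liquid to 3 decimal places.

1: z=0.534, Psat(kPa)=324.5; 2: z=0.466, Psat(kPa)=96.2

At the dew point ψ → 1, so Σzᵢ/Kᵢ = 1 with Kᵢ = Pᵢˢᵃᵗ/P ⇒ 1/P = Σzᵢ/Pᵢˢᵃᵗ.
1/P = 0.534/324.5 + 0.466/96.2 = 0.006490 ⇒ P = 154.091 kPa
xᵢ = zᵢP/Pᵢˢᵃᵗ ⇒ x_2 = 0.466·154.091/96.2 = 0.746

Pdew = 154.091 kPa, x_2 = 0.746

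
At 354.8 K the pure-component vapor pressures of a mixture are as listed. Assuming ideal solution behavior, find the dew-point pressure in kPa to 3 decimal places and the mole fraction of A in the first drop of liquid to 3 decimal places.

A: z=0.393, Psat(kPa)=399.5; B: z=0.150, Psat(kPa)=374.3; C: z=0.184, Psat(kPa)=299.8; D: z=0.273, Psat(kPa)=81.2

Pdew = 186.557 kPa, x_A = 0.184

At the dew point ψ → 1, so Σzᵢ/Kᵢ = 1 with Kᵢ = Pᵢˢᵃᵗ/P ⇒ 1/P = Σzᵢ/Pᵢˢᵃᵗ.
1/P = 0.393/399.5 + 0.150/374.3 + 0.184/299.8 + 0.273/81.2 = 0.005360 ⇒ P = 186.557 kPa
xᵢ = zᵢP/Pᵢˢᵃᵗ ⇒ x_A = 0.393·186.557/399.5 = 0.184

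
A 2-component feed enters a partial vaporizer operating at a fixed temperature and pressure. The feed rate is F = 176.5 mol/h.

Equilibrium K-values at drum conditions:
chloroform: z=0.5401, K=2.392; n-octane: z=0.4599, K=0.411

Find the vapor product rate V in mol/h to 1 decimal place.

V = 103.5 mol/h

Let ψ = V/F and solve Σ zᵢ(Kᵢ−1)/(1+ψ(Kᵢ−1)) = 0.
g(0) = ΣzᵢKᵢ − 1 = 0.4809 and g(1) = 1 − Σzᵢ/Kᵢ = -0.3448, so a root lies in (0, 1).
Binary case is linear: z₁(K₁−1)(1+ψ(K₂−1)) + z₂(K₂−1)(1+ψ(K₁−1)) = 0
⇒ ψ = [z₁(K₁−1)+z₂(K₂−1)] / [−(K₁−1)(K₂−1)] = 0.48094/0.81989 = 0.5866
Then V = ψ·F = 0.5866·176.5 = 103.5 mol/h and L = F − V = 73.0 mol/h.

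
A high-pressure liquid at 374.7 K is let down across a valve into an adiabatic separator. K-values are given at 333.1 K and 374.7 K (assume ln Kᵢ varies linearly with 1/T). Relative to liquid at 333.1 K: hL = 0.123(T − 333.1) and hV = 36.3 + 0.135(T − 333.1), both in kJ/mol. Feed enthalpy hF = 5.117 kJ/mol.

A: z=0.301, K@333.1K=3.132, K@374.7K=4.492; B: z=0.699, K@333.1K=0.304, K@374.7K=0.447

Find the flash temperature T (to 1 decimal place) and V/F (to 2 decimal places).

T = 336.8 K, V/F = 0.13

Adiabatic flash: solve Rachford–Rice at each trial T, then check hF = ψ·hV(T) + (1−ψ)·hL(T).
  T = 333.1 K: K = (3.132, 0.304), RR gives ψ = 0.105, H_out = 3.797 kJ/mol
  T = 374.7 K: K = (4.492, 0.447), RR gives ψ = 0.344, H_out = 17.781 kJ/mol
  T = 353.9 K: K = (3.791, 0.373), RR gives ψ = 0.229, H_out = 10.945 kJ/mol
  T = 343.5 K: K = (3.456, 0.338), RR gives ψ = 0.170, H_out = 7.465 kJ/mol
  T = 338.3 K: K = (3.292, 0.321), RR gives ψ = 0.138, H_out = 5.663 kJ/mol
  T = 335.7 K: K = (3.212, 0.312), RR gives ψ = 0.122, H_out = 4.739 kJ/mol
  T = 337.0 K: K = (3.252, 0.316), RR gives ψ = 0.130, H_out = 5.203 kJ/mol
Linear interpolation between T = 335.7 (H_out = 4.739) and T = 337.0 (H_out = 5.203) on hF = 5.117 gives T ≈ 336.8 K, at which ψ = 0.13.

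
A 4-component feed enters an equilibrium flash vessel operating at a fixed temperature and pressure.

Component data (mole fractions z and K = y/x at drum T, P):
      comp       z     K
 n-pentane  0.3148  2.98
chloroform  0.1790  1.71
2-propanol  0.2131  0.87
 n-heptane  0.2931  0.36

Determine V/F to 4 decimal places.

Rachford–Rice: g(V/F) = Σ zᵢ(Kᵢ−1)/(1+V/F(Kᵢ−1)) = 0.
Feasibility: ΣzᵢKᵢ = 1.5351, Σzᵢ/Kᵢ = 1.2694 — both > 1, two phases present.
Newton–Raphson from V/F = 0.5:
  V/F = 0.5000: g = 0.10152, g' = -0.6245 → V/F = 0.6626
Converged at V/F = 0.6626.

V/F = 0.6626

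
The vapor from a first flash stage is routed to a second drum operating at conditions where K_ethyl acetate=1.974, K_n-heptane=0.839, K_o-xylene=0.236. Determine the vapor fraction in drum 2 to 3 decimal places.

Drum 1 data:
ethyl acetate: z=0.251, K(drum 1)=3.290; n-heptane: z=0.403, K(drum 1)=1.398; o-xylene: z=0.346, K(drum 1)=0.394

Drum 1:
Newton–Raphson from ψ₁ = 0.39:
  ψ₁ = 0.390: g = 0.1679, g' = -0.633 → ψ₁ = 0.655
  ψ₁ = 0.655: g = 0.0093, g' = -0.600 → ψ₁ = 0.671
Converged at ψ₁ = 0.671.
Drum-1 compositions:
  ethyl acetate: x = 0.099, y = 0.326
  n-heptane: x = 0.318, y = 0.445
  o-xylene: x = 0.583, y = 0.230
Drum-2 feed = drum-1 vapor: z₂ = (0.3256, 0.4447, 0.2297).
Drum 2:
Let ψ₂ = V/F and solve Σ zᵢ(Kᵢ−1)/(1+ψ₂(Kᵢ−1)) = 0.
Check two-phase: ΣzᵢKᵢ = 1.070 > 1 and Σzᵢ/Kᵢ = 1.668 > 1, so g(0) = 0.070 > 0 and g(1) = -0.668 < 0.
Newton iteration, ψ₂⁰ = 0.42:
  ψ₂ = 0.420: g = -0.1101, g' = -0.460 → ψ₂ = 0.180
  ψ₂ = 0.180: g = -0.0075, g' = -0.416 → ψ₂ = 0.162
Converged at ψ₂ = 0.162.
  ethyl acetate: x = 0.281, y = 0.555
  n-heptane: x = 0.457, y = 0.383
  o-xylene: x = 0.262, y = 0.062

V/F (drum 2) = 0.162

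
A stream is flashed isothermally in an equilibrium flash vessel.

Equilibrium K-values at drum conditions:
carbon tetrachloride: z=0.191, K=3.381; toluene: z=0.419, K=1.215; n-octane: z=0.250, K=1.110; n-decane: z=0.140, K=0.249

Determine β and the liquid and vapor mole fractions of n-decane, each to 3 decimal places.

Material balance + equilibrium reduce to Σ zᵢ(Kᵢ−1)/(1+β(Kᵢ−1)) = 0.
Feasibility: ΣzᵢKᵢ = 1.467, Σzᵢ/Kᵢ = 1.189 — both > 1, two phases present.
Newton–Raphson from β = 0.53:
  β = 0.530: g = 0.1332, g' = -0.448 → β = 0.828
  β = 0.828: g = -0.0230, g' = -0.690 → β = 0.794
  β = 0.794: g = -0.0010, g' = -0.631 → β = 0.793
Converged at β = 0.793.
Compositions from xᵢ = zᵢ/(1+β(Kᵢ−1)), yᵢ = Kᵢxᵢ:
  carbon tetrachloride: x = 0.066, y = 0.224
  toluene: x = 0.358, y = 0.435
  n-octane: x = 0.230, y = 0.255
  n-decane: x = 0.346, y = 0.086

β = 0.793, x_n-decane = 0.346, y_n-decane = 0.086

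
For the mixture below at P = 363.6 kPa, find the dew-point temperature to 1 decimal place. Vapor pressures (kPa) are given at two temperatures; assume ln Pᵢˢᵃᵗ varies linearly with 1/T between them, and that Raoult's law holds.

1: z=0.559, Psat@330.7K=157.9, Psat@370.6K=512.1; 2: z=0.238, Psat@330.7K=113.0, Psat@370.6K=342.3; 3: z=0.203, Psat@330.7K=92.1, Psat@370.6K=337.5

Dew-point temperature: Σzᵢ·P/Pᵢˢᵃᵗ(T) = 1. Interpolate ln Pᵢˢᵃᵗ = aᵢ + bᵢ/T.
  T = 330.7 K: ΣzᵢP/Pᵢˢᵃᵗ = 2.8545
  T = 370.6 K: ΣzᵢP/Pᵢˢᵃᵗ = 0.8684
  T = 350.6 K: ΣzᵢP/Pᵢˢᵃᵗ = 1.5233
  T = 360.6 K: ΣzᵢP/Pᵢˢᵃᵗ = 1.1411
  T = 365.6 K: ΣzᵢP/Pᵢˢᵃᵗ = 0.9936
  T = 363.1 K: ΣzᵢP/Pᵢˢᵃᵗ = 1.0642
Interpolating between 363.1 K and 365.6 K gives T ≈ 365.4 K.

T = 365.4 K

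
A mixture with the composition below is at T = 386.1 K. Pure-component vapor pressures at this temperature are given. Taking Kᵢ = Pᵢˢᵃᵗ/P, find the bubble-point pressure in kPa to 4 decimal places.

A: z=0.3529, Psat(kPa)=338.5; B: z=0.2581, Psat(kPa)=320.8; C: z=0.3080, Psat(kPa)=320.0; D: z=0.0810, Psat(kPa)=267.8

Pbub = 322.5069 kPa

At the bubble point ψ → 0, so ΣzᵢKᵢ = 1 with Kᵢ = Pᵢˢᵃᵗ/P ⇒ P = ΣzᵢPᵢˢᵃᵗ.
P = 0.3529·338.5 + 0.2581·320.8 + 0.3080·320.0 + 0.0810·267.8 = 322.5069 kPa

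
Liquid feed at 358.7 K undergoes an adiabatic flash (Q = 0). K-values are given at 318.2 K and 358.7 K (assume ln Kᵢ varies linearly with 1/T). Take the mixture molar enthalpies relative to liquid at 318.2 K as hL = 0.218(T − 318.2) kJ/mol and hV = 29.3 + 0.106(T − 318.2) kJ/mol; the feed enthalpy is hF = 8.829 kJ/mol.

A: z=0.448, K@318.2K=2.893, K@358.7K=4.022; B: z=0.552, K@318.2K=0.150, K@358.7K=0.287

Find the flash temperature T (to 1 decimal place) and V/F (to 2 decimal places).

Adiabatic flash: solve Rachford–Rice at each trial T, then check hF = ψ·hV(T) + (1−ψ)·hL(T).
  T = 318.2 K: K = (2.893, 0.150), RR gives ψ = 0.235, H_out = 6.899 kJ/mol
  T = 358.7 K: K = (4.022, 0.287), RR gives ψ = 0.446, H_out = 19.866 kJ/mol
  T = 338.4 K: K = (3.443, 0.211), RR gives ψ = 0.342, H_out = 13.655 kJ/mol
  T = 328.3 K: K = (3.165, 0.179), RR gives ψ = 0.291, H_out = 10.390 kJ/mol
  T = 323.2 K: K = (3.027, 0.164), RR gives ψ = 0.263, H_out = 8.662 kJ/mol
  T = 325.8 K: K = (3.097, 0.172), RR gives ψ = 0.277, H_out = 9.551 kJ/mol
  T = 324.5 K: K = (3.062, 0.168), RR gives ψ = 0.271, H_out = 9.109 kJ/mol
Linear interpolation between T = 323.2 (H_out = 8.662) and T = 324.5 (H_out = 9.109) on hF = 8.829 gives T ≈ 323.7 K, at which ψ = 0.27.

T = 323.7 K, V/F = 0.27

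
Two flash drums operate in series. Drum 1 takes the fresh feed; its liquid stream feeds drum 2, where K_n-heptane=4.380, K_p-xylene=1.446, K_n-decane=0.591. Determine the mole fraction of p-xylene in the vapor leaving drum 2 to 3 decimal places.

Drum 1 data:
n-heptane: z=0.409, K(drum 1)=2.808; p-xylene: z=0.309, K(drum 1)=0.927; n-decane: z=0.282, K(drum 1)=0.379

y_p-xylene (drum 2) = 0.355

Drum 1:
Rachford–Rice: g(ψ₁) = Σ zᵢ(Kᵢ−1)/(1+ψ₁(Kᵢ−1)) = 0.
Feasibility: ΣzᵢKᵢ = 1.542, Σzᵢ/Kᵢ = 1.223 — both > 1, two phases present.
Newton iteration, ψ₁⁰ = 0.56:
  ψ₁ = 0.560: g = 0.0754, g' = -0.588 → ψ₁ = 0.688
Converged at ψ₁ = 0.688.
Drum-1 compositions:
  n-heptane: x = 0.182, y = 0.512
  p-xylene: x = 0.325, y = 0.302
  n-decane: x = 0.492, y = 0.187
Drum-2 feed = drum-1 liquid: z₂ = (0.1823, 0.3253, 0.4924).
Drum 2:
Iterate (Newton) starting at ψ₂ = 0.5:
  ψ₂ = 0.500: g = 0.0945, g' = -0.461 → ψ₂ = 0.705
  ψ₂ = 0.705: g = 0.0095, g' = -0.382 → ψ₂ = 0.730
Converged at ψ₂ = 0.730.
  n-heptane: x = 0.053, y = 0.230
  p-xylene: x = 0.245, y = 0.355
  n-decane: x = 0.702, y = 0.415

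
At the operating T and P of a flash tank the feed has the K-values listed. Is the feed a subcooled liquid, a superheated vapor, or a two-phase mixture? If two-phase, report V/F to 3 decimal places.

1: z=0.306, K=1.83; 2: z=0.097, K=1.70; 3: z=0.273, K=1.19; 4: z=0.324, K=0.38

two-phase, V/F = 0.465

ΣzᵢKᵢ = 1.173; Σzᵢ/Kᵢ = 1.306.
Both exceed 1, so a two-phase solution exists.
Rachford–Rice: g(ψ) = Σ zᵢ(Kᵢ−1)/(1+ψ(Kᵢ−1)) = 0.
Newton–Raphson from ψ = 0.44:
  ψ = 0.440: g = 0.0096, g' = -0.385 → ψ = 0.465
Converged at ψ = 0.465.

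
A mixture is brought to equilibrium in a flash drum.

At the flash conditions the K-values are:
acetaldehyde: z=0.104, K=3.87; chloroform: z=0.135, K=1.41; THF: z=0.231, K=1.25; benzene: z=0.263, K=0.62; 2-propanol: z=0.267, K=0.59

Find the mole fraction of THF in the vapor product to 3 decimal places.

y_THF = 0.264

Rachford–Rice: g(β) = Σ zᵢ(Kᵢ−1)/(1+β(Kᵢ−1)) = 0.
Check two-phase: ΣzᵢKᵢ = 1.202 > 1 and Σzᵢ/Kᵢ = 1.184 > 1, so g(0) = 0.202 > 0 and g(1) = -0.184 < 0.
Iterate (Newton) starting at β = 0.5:
  β = 0.500: g = -0.0412, g' = -0.300 → β = 0.363
  β = 0.363: g = 0.0029, g' = -0.348 → β = 0.371
Converged at β = 0.371.
Compositions from xᵢ = zᵢ/(1+β(Kᵢ−1)), yᵢ = Kᵢxᵢ:
  acetaldehyde: x = 0.050, y = 0.195
  chloroform: x = 0.117, y = 0.165
  THF: x = 0.211, y = 0.264
  benzene: x = 0.306, y = 0.190
  2-propanol: x = 0.315, y = 0.186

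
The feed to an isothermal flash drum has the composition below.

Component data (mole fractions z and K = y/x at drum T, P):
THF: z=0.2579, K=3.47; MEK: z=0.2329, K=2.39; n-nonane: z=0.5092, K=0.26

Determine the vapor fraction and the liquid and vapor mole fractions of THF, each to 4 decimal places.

ψ = 0.3941, x_THF = 0.1307, y_THF = 0.4535

Material balance + equilibrium reduce to Σ zᵢ(Kᵢ−1)/(1+ψ(Kᵢ−1)) = 0.
Check two-phase: ΣzᵢKᵢ = 1.5839 > 1 and Σzᵢ/Kᵢ = 2.1302 > 1, so g(0) = 0.5839 > 0 and g(1) = -1.1302 < 0.
Iterate (Newton) starting at ψ = 0.5:
  ψ = 0.5000: g = -0.12210, g' = -1.1741 → ψ = 0.3960
  ψ = 0.3960: g = -0.00218, g' = -1.1472 → ψ = 0.3941
Converged at ψ = 0.3941.
Compositions from xᵢ = zᵢ/(1+ψ(Kᵢ−1)), yᵢ = Kᵢxᵢ:
  THF: x = 0.1307, y = 0.4535
  MEK: x = 0.1505, y = 0.3596
  n-nonane: x = 0.7188, y = 0.1869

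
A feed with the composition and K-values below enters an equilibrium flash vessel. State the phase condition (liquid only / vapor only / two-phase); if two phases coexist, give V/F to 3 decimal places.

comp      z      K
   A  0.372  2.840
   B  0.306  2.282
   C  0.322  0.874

vapor only

ΣzᵢKᵢ = 2.036; Σzᵢ/Kᵢ = 0.633.
Since Σzᵢ/Kᵢ < 1 the mixture is above its dew point — single vapor phase.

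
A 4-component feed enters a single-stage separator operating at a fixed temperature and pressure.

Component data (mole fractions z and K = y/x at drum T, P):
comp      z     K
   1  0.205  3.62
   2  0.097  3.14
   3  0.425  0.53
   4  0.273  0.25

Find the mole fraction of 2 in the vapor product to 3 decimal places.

Let ψ = V/F and solve Σ zᵢ(Kᵢ−1)/(1+ψ(Kᵢ−1)) = 0.
g(0) = ΣzᵢKᵢ − 1 = 0.340 and g(1) = 1 − Σzᵢ/Kᵢ = -0.981, so a root lies in (0, 1).
Iterate (Newton) starting at ψ = 0.47:
  ψ = 0.470: g = -0.2284, g' = -0.914 → ψ = 0.220
  ψ = 0.220: g = 0.0138, g' = -1.108 → ψ = 0.232
  ψ = 0.232: g = 0.0001, g' = -1.085 → ψ = 0.233
Converged at ψ = 0.233.
Compositions from xᵢ = zᵢ/(1+ψ(Kᵢ−1)), yᵢ = Kᵢxᵢ:
  1: x = 0.127, y = 0.461
  2: x = 0.065, y = 0.203
  3: x = 0.477, y = 0.253
  4: x = 0.331, y = 0.083

y_2 = 0.203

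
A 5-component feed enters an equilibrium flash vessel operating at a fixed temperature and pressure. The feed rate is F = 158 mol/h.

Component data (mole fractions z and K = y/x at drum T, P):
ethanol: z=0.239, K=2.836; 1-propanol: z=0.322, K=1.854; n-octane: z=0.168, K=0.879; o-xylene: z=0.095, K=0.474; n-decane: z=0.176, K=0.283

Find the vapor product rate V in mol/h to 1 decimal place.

Newton iteration, ψ⁰ = 0.54:
  ψ = 0.540: g = 0.1111, g' = -0.608 → ψ = 0.723
  ψ = 0.723: g = -0.0061, g' = -0.700 → ψ = 0.714
Converged at ψ = 0.714.
Then V = ψ·F = 0.7138·158 = 112.8 mol/h and L = F − V = 45.2 mol/h.

V = 112.8 mol/h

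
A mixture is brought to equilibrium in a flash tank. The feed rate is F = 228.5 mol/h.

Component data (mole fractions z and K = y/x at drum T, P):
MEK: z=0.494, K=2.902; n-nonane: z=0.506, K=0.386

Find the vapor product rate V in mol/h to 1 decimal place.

Material balance + equilibrium reduce to Σ zᵢ(Kᵢ−1)/(1+V/F(Kᵢ−1)) = 0.
Check two-phase: ΣzᵢKᵢ = 1.629 > 1 and Σzᵢ/Kᵢ = 1.481 > 1, so g(0) = 0.629 > 0 and g(1) = -0.481 < 0.
Iterate (Newton) starting at V/F = 0.5:
  V/F = 0.500: g = 0.0333, g' = -0.867 → V/F = 0.538
  V/F = 0.538: g = 0.0001, g' = -0.862 → V/F = 0.539
Converged at V/F = 0.539.
Then V = V/F·F = 0.5385·228.5 = 123.1 mol/h and L = F − V = 105.4 mol/h.

V = 123.1 mol/h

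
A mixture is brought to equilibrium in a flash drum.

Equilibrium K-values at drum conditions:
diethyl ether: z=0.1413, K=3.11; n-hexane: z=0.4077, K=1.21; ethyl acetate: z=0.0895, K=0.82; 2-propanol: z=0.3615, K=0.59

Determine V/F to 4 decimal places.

Material balance + equilibrium reduce to Σ zᵢ(Kᵢ−1)/(1+V/F(Kᵢ−1)) = 0.
Feasibility: ΣzᵢKᵢ = 1.2194, Σzᵢ/Kᵢ = 1.1042 — both > 1, two phases present.
Newton iteration, V/F⁰ = 0.5:
  V/F = 0.5000: g = 0.01843, g' = -0.2633 → V/F = 0.5700
  V/F = 0.5700: g = 0.00046, g' = -0.2511 → V/F = 0.5718
Converged at V/F = 0.5718.

V/F = 0.5718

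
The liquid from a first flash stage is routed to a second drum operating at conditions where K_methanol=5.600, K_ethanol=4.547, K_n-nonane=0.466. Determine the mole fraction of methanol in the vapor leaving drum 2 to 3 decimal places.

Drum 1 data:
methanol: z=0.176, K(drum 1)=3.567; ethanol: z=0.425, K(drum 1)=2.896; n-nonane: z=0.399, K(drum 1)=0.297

Drum 1:
Rachford–Rice: g(ψ₁) = Σ zᵢ(Kᵢ−1)/(1+ψ₁(Kᵢ−1)) = 0.
Check two-phase: ΣzᵢKᵢ = 1.977 > 1 and Σzᵢ/Kᵢ = 1.540 > 1, so g(0) = 0.977 > 0 and g(1) = -0.540 < 0.
Newton iteration, ψ₁⁰ = 0.5:
  ψ₁ = 0.500: g = 0.1790, g' = -1.094 → ψ₁ = 0.664
  ψ₁ = 0.664: g = -0.0018, g' = -1.151 → ψ₁ = 0.662
Converged at ψ₁ = 0.662.
Drum-1 compositions:
  methanol: x = 0.065, y = 0.233
  ethanol: x = 0.188, y = 0.546
  n-nonane: x = 0.746, y = 0.222
Drum-2 feed = drum-1 liquid: z₂ = (0.0652, 0.1885, 0.7463).
Drum 2:
Rachford–Rice: g(ψ₂) = Σ zᵢ(Kᵢ−1)/(1+ψ₂(Kᵢ−1)) = 0.
Check two-phase: ΣzᵢKᵢ = 1.570 > 1 and Σzᵢ/Kᵢ = 1.655 > 1, so g(0) = 0.570 > 0 and g(1) = -0.655 < 0.
Newton iteration, ψ₂⁰ = 0.5:
  ψ₂ = 0.500: g = -0.2118, g' = -0.831 → ψ₂ = 0.245
  ψ₂ = 0.245: g = 0.0400, g' = -1.265 → ψ₂ = 0.277
  ψ₂ = 0.277: g = 0.0017, g' = -1.164 → ψ₂ = 0.278
Converged at ψ₂ = 0.278.
  methanol: x = 0.029, y = 0.160
  ethanol: x = 0.095, y = 0.431
  n-nonane: x = 0.877, y = 0.408

y_methanol (drum 2) = 0.160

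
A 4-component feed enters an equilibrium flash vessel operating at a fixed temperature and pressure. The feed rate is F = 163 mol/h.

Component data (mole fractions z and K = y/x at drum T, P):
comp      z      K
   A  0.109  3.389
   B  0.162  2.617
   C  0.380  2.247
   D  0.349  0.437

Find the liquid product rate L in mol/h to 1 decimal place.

L = 13.1 mol/h

Let ψ = V/F and solve Σ zᵢ(Kᵢ−1)/(1+ψ(Kᵢ−1)) = 0.
Feasibility: ΣzᵢKᵢ = 1.800, Σzᵢ/Kᵢ = 1.062 — both > 1, two phases present.
Iterate (Newton) starting at ψ = 0.5:
  ψ = 0.500: g = 0.2819, g' = -0.697 → ψ = 0.904
  ψ = 0.904: g = 0.0112, g' = -0.722 → ψ = 0.920
Converged at ψ = 0.920.
Then V = ψ·F = 0.9197·163 = 149.9 mol/h and L = F − V = 13.1 mol/h.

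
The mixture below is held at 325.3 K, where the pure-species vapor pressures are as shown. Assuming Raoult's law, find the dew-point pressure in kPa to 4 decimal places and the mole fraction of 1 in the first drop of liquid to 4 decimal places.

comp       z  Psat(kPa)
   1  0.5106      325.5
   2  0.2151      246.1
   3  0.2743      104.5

At the dew point ψ → 1, so Σzᵢ/Kᵢ = 1 with Kᵢ = Pᵢˢᵃᵗ/P ⇒ 1/P = Σzᵢ/Pᵢˢᵃᵗ.
1/P = 0.5106/325.5 + 0.2151/246.1 + 0.2743/104.5 = 0.0050676 ⇒ P = 197.3329 kPa
xᵢ = zᵢP/Pᵢˢᵃᵗ ⇒ x_1 = 0.5106·197.3329/325.5 = 0.3095

Pdew = 197.3329 kPa, x_1 = 0.3095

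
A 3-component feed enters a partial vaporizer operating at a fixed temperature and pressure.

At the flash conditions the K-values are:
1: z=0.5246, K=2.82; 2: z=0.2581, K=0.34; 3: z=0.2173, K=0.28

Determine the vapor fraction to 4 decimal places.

ψ = 0.5012

Rachford–Rice: g(ψ) = Σ zᵢ(Kᵢ−1)/(1+ψ(Kᵢ−1)) = 0.
Feasibility: ΣzᵢKᵢ = 1.6280, Σzᵢ/Kᵢ = 1.7212 — both > 1, two phases present.
Newton iteration, ψ⁰ = 0.5:
  ψ = 0.5000: g = 0.00117, g' = -1.0018 → ψ = 0.5012
Converged at ψ = 0.5012.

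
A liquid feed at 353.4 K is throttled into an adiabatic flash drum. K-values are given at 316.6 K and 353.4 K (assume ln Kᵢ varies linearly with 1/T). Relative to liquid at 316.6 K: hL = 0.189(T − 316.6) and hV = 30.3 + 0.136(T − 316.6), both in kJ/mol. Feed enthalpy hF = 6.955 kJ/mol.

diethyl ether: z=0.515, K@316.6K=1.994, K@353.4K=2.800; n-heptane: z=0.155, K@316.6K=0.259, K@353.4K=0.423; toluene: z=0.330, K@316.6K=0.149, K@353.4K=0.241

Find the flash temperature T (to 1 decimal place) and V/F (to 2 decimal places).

T = 321.6 K, V/F = 0.20

Adiabatic flash: solve Rachford–Rice at each trial T, then check hF = ψ·hV(T) + (1−ψ)·hL(T).
  T = 316.6 K: K = (1.994, 0.259, 0.149), RR gives ψ = 0.143, H_out = 4.333 kJ/mol
  T = 353.4 K: K = (2.800, 0.423, 0.241), RR gives ψ = 0.461, H_out = 20.010 kJ/mol
  T = 335.0 K: K = (2.385, 0.335, 0.192), RR gives ψ = 0.324, H_out = 12.976 kJ/mol
  T = 325.8 K: K = (2.186, 0.296, 0.170), RR gives ψ = 0.242, H_out = 8.961 kJ/mol
  T = 321.2 K: K = (2.089, 0.277, 0.159), RR gives ψ = 0.195, H_out = 6.744 kJ/mol
  T = 323.5 K: K = (2.138, 0.286, 0.164), RR gives ψ = 0.219, H_out = 7.874 kJ/mol
Linear interpolation between T = 321.2 (H_out = 6.744) and T = 323.5 (H_out = 7.874) on hF = 6.955 gives T ≈ 321.6 K, at which ψ = 0.20.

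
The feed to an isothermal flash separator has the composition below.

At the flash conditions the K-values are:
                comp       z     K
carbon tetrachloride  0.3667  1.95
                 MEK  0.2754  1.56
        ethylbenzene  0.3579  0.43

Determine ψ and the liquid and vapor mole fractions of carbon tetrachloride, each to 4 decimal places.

ψ = 0.6593, x_carbon tetrachloride = 0.2255, y_carbon tetrachloride = 0.4397

Rachford–Rice: g(ψ) = Σ zᵢ(Kᵢ−1)/(1+ψ(Kᵢ−1)) = 0.
g(0) = ΣzᵢKᵢ − 1 = 0.2986 and g(1) = 1 − Σzᵢ/Kᵢ = -0.1969, so a root lies in (0, 1).
Newton iteration, ψ⁰ = 0.42:
  ψ = 0.4200: g = 0.10565, g' = -0.4267 → ψ = 0.6676
  ψ = 0.6676: g = -0.00390, g' = -0.4727 → ψ = 0.6594
  ψ = 0.6594: g = -0.00001, g' = -0.4697 → ψ = 0.6593
Converged at ψ = 0.6593.
Compositions from xᵢ = zᵢ/(1+ψ(Kᵢ−1)), yᵢ = Kᵢxᵢ:
  carbon tetrachloride: x = 0.2255, y = 0.4397
  MEK: x = 0.2011, y = 0.3138
  ethylbenzene: x = 0.5734, y = 0.2466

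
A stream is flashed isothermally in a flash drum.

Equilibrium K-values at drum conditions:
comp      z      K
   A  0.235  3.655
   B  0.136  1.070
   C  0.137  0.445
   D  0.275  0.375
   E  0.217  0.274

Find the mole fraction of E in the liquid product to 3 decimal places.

Material balance + equilibrium reduce to Σ zᵢ(Kᵢ−1)/(1+V/F(Kᵢ−1)) = 0.
g(0) = ΣzᵢKᵢ − 1 = 0.228 and g(1) = 1 − Σzᵢ/Kᵢ = -1.025, so a root lies in (0, 1).
Iterate (Newton) starting at V/F = 0.68:
  V/F = 0.680: g = -0.5007, g' = -1.091 → V/F = 0.221
  V/F = 0.221: g = -0.0712, g' = -1.020 → V/F = 0.151
  V/F = 0.151: g = 0.0048, g' = -1.170 → V/F = 0.155
Converged at V/F = 0.155.
Compositions from xᵢ = zᵢ/(1+V/F(Kᵢ−1)), yᵢ = Kᵢxᵢ:
  A: x = 0.166, y = 0.608
  B: x = 0.135, y = 0.144
  C: x = 0.150, y = 0.067
  D: x = 0.305, y = 0.114
  E: x = 0.245, y = 0.067

x_E = 0.245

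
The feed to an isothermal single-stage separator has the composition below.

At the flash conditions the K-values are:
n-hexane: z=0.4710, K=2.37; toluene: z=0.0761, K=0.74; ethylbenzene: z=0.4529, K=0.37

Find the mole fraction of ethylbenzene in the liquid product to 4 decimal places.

x_ethylbenzene = 0.6154

Material balance + equilibrium reduce to Σ zᵢ(Kᵢ−1)/(1+β(Kᵢ−1)) = 0.
Check two-phase: ΣzᵢKᵢ = 1.3402 > 1 and Σzᵢ/Kᵢ = 1.5256 > 1, so g(0) = 0.3402 > 0 and g(1) = -0.5256 < 0.
Newton iteration, β⁰ = 0.5:
  β = 0.5000: g = -0.05633, g' = -0.7012 → β = 0.4197
  β = 0.4197: g = -0.00038, g' = -0.6951 → β = 0.4191
Converged at β = 0.4191.
Compositions from xᵢ = zᵢ/(1+β(Kᵢ−1)), yᵢ = Kᵢxᵢ:
  n-hexane: x = 0.2992, y = 0.7091
  toluene: x = 0.0854, y = 0.0632
  ethylbenzene: x = 0.6154, y = 0.2277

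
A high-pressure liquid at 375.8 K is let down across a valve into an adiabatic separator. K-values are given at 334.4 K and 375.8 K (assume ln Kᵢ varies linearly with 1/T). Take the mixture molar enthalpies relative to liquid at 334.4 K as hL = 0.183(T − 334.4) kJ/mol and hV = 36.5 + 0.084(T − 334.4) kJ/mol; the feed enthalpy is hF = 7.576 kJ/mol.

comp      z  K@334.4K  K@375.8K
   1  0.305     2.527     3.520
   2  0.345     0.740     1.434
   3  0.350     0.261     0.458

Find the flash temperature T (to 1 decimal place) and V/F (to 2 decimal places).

T = 337.7 K, V/F = 0.19

Adiabatic flash: solve Rachford–Rice at each trial T, then check hF = ψ·hV(T) + (1−ψ)·hL(T).
  T = 334.4 K: K = (2.527, 0.740, 0.261), RR gives ψ = 0.143, H_out = 5.214 kJ/mol
  T = 375.8 K: K = (3.520, 1.434, 0.458), RR gives ψ = 0.854, H_out = 35.242 kJ/mol
  T = 355.1 K: K = (3.011, 1.050, 0.351), RR gives ψ = 0.479, H_out = 20.294 kJ/mol
  T = 344.8 K: K = (2.767, 0.887, 0.304), RR gives ψ = 0.306, H_out = 12.764 kJ/mol
  T = 339.6 K: K = (2.646, 0.811, 0.282), RR gives ψ = 0.223, H_out = 8.986 kJ/mol
  T = 337.0 K: K = (2.586, 0.775, 0.271), RR gives ψ = 0.183, H_out = 7.101 kJ/mol
  T = 338.3 K: K = (2.616, 0.793, 0.277), RR gives ψ = 0.203, H_out = 8.043 kJ/mol
Linear interpolation between T = 337.0 (H_out = 7.101) and T = 338.3 (H_out = 8.043) on hF = 7.576 gives T ≈ 337.7 K, at which ψ = 0.19.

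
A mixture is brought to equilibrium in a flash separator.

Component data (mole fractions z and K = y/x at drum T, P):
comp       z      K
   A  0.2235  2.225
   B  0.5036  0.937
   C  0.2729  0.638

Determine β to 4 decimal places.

Rachford–Rice: g(β) = Σ zᵢ(Kᵢ−1)/(1+β(Kᵢ−1)) = 0.
g(0) = ΣzᵢKᵢ − 1 = 0.1433 and g(1) = 1 − Σzᵢ/Kᵢ = -0.0657, so a root lies in (0, 1).
Newton–Raphson from β = 0.5:
  β = 0.5000: g = 0.01641, g' = -0.1844 → β = 0.5890
  β = 0.5890: g = 0.00053, g' = -0.1731 → β = 0.5920
Converged at β = 0.5920.

β = 0.5920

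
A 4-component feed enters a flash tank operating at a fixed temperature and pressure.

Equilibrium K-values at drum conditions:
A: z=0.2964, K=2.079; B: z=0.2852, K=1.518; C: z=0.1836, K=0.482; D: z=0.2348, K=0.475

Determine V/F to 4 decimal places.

Material balance + equilibrium reduce to Σ zᵢ(Kᵢ−1)/(1+V/F(Kᵢ−1)) = 0.
Check two-phase: ΣzᵢKᵢ = 1.2492 > 1 and Σzᵢ/Kᵢ = 1.2057 > 1, so g(0) = 0.2492 > 0 and g(1) = -0.2057 < 0.
Newton iteration, V/F⁰ = 0.5:
  V/F = 0.5000: g = 0.02959, g' = -0.4026 → V/F = 0.5735
  V/F = 0.5735: g = -0.00021, g' = -0.4094 → V/F = 0.5730
Converged at V/F = 0.5730.

V/F = 0.5730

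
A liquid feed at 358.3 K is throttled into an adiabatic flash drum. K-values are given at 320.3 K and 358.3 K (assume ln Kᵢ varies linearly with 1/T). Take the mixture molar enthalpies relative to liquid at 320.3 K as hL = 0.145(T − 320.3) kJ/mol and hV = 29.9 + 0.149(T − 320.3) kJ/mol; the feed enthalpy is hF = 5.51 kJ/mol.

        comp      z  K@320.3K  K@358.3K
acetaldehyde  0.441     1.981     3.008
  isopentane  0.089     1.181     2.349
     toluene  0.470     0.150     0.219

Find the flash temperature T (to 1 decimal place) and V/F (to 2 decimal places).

T = 326.4 K, V/F = 0.15

Adiabatic flash: solve Rachford–Rice at each trial T, then check hF = ψ·hV(T) + (1−ψ)·hL(T).
  T = 320.3 K: K = (1.981, 1.181, 0.150), RR gives ψ = 0.065, H_out = 1.934 kJ/mol
  T = 358.3 K: K = (3.008, 2.349, 0.219), RR gives ψ = 0.429, H_out = 18.396 kJ/mol
  T = 339.3 K: K = (2.470, 1.698, 0.183), RR gives ψ = 0.293, H_out = 11.536 kJ/mol
  T = 329.8 K: K = (2.219, 1.424, 0.166), RR gives ψ = 0.196, H_out = 7.255 kJ/mol
  T = 325.1 K: K = (2.100, 1.300, 0.158), RR gives ψ = 0.137, H_out = 4.787 kJ/mol
  T = 327.5 K: K = (2.160, 1.362, 0.162), RR gives ψ = 0.168, H_out = 6.082 kJ/mol
Linear interpolation between T = 325.1 (H_out = 4.787) and T = 327.5 (H_out = 6.082) on hF = 5.51 gives T ≈ 326.4 K, at which ψ = 0.15.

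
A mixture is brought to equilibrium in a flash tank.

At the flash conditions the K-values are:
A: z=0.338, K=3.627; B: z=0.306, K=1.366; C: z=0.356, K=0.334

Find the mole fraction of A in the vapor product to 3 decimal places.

Material balance + equilibrium reduce to Σ zᵢ(Kᵢ−1)/(1+V/F(Kᵢ−1)) = 0.
g(0) = ΣzᵢKᵢ − 1 = 0.763 and g(1) = 1 − Σzᵢ/Kᵢ = -0.383, so a root lies in (0, 1).
Newton iteration, V/F⁰ = 0.5:
  V/F = 0.500: g = 0.1230, g' = -0.820 → V/F = 0.650
Converged at V/F = 0.650.
Compositions from xᵢ = zᵢ/(1+V/F(Kᵢ−1)), yᵢ = Kᵢxᵢ:
  A: x = 0.125, y = 0.453
  B: x = 0.247, y = 0.338
  C: x = 0.628, y = 0.210

y_A = 0.453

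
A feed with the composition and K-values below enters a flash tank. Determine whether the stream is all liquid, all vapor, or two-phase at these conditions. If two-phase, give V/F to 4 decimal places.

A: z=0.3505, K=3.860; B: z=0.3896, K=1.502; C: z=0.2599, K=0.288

ΣzᵢKᵢ = 2.0130; Σzᵢ/Kᵢ = 1.2526.
Both exceed 1, so a two-phase solution exists.
Material balance + equilibrium reduce to Σ zᵢ(Kᵢ−1)/(1+ψ(Kᵢ−1)) = 0.
Newton iteration, ψ⁰ = 0.49:
  ψ = 0.4900: g = 0.29020, g' = -0.8712 → ψ = 0.8231
  ψ = 0.8231: g = -0.00978, g' = -1.0729 → ψ = 0.8140
  ψ = 0.8140: g = -0.00009, g' = -1.0537 → ψ = 0.8139
Converged at ψ = 0.8139.

two-phase, V/F = 0.8139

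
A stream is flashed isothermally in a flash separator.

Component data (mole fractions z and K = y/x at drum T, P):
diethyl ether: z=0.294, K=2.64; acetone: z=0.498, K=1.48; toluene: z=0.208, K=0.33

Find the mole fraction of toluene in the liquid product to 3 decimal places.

Let ψ = V/F and solve Σ zᵢ(Kᵢ−1)/(1+ψ(Kᵢ−1)) = 0.
g(0) = ΣzᵢKᵢ − 1 = 0.582 and g(1) = 1 − Σzᵢ/Kᵢ = -0.078, so a root lies in (0, 1).
Newton iteration, ψ⁰ = 0.53:
  ψ = 0.530: g = 0.2324, g' = -0.524 → ψ = 0.974
  ψ = 0.974: g = -0.0524, g' = -0.943 → ψ = 0.918
  ψ = 0.918: g = -0.0039, g' = -0.812 → ψ = 0.913
Converged at ψ = 0.913.
Compositions from xᵢ = zᵢ/(1+ψ(Kᵢ−1)), yᵢ = Kᵢxᵢ:
  diethyl ether: x = 0.118, y = 0.311
  acetone: x = 0.346, y = 0.512
  toluene: x = 0.536, y = 0.177

x_toluene = 0.536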